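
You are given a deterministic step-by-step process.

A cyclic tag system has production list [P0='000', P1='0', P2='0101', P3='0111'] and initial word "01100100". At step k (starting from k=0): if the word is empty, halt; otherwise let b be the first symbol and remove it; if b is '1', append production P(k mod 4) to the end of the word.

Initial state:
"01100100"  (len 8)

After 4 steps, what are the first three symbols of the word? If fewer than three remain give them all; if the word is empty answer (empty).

010

t=0: "01100100"  (len 8)
t=1: "1100100"  (len 7)
t=2: "1001000"  (len 7)
t=3: "0010000101"  (len 10)
t=4: "010000101"  (len 9)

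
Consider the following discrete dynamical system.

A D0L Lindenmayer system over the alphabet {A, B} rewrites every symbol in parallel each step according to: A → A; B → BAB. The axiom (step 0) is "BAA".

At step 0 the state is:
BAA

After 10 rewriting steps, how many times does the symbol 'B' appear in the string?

1024

step 0: BAA
step 1: BABAA
step 2: BABABABAA
step 3: BABABABABABABABAA
step 4: BABABABABABABABABABABABABABABABAA
step 5: BABABABABABABABABABABABABABABABABABABABABABABABABABABABABABABABAA
step 6: BABABABABABABABABABABABABABABABABABABABABABABABABABABABABA…ABABABABABABABABABABABABABABABABABABABABABABABABABABABABAA  (len 129)
step 7: BABABABABABABABABABABABABABABABABABABABABABABABABABABABABA…ABABABABABABABABABABABABABABABABABABABABABABABABABABABABAA  (len 257)
step 8: BABABABABABABABABABABABABABABABABABABABABABABABABABABABABA…ABABABABABABABABABABABABABABABABABABABABABABABABABABABABAA  (len 513)
step 9: BABABABABABABABABABABABABABABABABABABABABABABABABABABABABA…ABABABABABABABABABABABABABABABABABABABABABABABABABABABABAA  (len 1025)
step 10: BABABABABABABABABABABABABABABABABABABABABABABABABABABABABA…ABABABABABABABABABABABABABABABABABABABABABABABABABABABABAA  (len 2049)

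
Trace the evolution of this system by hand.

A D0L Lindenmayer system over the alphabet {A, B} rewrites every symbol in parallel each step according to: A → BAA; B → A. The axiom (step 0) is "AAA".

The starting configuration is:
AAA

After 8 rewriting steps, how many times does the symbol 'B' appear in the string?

1224

t=0: AAA
t=1: BAABAABAA
t=2: ABAABAAABAABAAABAABAA
t=3: BAAABAABAAABAABAABAAABAABAAABAABAABAAABAABAAABAABAA
t=4: ABAABAABAAABAABAAABAABAABAAABAABAAABAABAAABAABAABAAABAABAA…BAAABAABAAABAABAAABAABAABAAABAABAAABAABAABAAABAABAAABAABAA  (len 123)
t=5: BAAABAABAAABAABAAABAABAABAAABAABAAABAABAABAAABAABAAABAABAA…BAAABAABAAABAABAAABAABAABAAABAABAAABAABAABAAABAABAAABAABAA  (len 297)
t=6: ABAABAABAAABAABAAABAABAABAAABAABAAABAABAABAAABAABAAABAABAA…BAAABAABAAABAABAAABAABAABAAABAABAAABAABAABAAABAABAAABAABAA  (len 717)
t=7: BAAABAABAAABAABAAABAABAABAAABAABAAABAABAABAAABAABAAABAABAA…BAAABAABAAABAABAAABAABAABAAABAABAAABAABAABAAABAABAAABAABAA  (len 1731)
t=8: ABAABAABAAABAABAAABAABAABAAABAABAAABAABAABAAABAABAAABAABAA…BAAABAABAAABAABAAABAABAABAAABAABAAABAABAABAAABAABAAABAABAA  (len 4179)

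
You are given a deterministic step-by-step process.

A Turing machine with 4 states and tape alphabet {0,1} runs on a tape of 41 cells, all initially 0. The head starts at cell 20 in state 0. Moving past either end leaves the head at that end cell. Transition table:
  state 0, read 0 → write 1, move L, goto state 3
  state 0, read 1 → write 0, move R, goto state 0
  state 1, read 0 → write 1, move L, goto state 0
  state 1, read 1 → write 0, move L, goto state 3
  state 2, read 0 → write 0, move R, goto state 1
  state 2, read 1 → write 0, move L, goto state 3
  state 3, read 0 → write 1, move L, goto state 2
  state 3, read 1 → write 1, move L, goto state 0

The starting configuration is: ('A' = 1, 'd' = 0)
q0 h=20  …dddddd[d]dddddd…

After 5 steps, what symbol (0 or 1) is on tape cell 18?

k=0  q0 h=20  …dddddd[d]dddddd…
k=1  q3 h=19  …dddddd[d]Addddd…
k=2  q2 h=18  …dddddd[d]AAdddd…
k=3  q1 h=19  …dddddd[A]Addddd…
k=4  q3 h=18  …dddddd[d]dAdddd…
k=5  q2 h=17  …dddddd[d]AdAddd…

1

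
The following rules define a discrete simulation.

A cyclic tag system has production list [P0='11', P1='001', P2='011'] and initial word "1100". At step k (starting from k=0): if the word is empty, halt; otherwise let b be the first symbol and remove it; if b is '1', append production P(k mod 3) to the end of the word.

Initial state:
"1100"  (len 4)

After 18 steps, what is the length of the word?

k=0  "1100"  (len 4)
k=1  "10011"  (len 5)
k=2  "0011001"  (len 7)
k=3  "011001"  (len 6)
k=4  "11001"  (len 5)
k=5  "1001001"  (len 7)
k=6  "001001011"  (len 9)
k=7  "01001011"  (len 8)
k=8  "1001011"  (len 7)
k=9  "001011011"  (len 9)
k=10  "01011011"  (len 8)
k=11  "1011011"  (len 7)
k=12  "011011011"  (len 9)
k=13  "11011011"  (len 8)
k=14  "1011011001"  (len 10)
k=15  "011011001011"  (len 12)
k=16  "11011001011"  (len 11)
k=17  "1011001011001"  (len 13)
k=18  "011001011001011"  (len 15)

15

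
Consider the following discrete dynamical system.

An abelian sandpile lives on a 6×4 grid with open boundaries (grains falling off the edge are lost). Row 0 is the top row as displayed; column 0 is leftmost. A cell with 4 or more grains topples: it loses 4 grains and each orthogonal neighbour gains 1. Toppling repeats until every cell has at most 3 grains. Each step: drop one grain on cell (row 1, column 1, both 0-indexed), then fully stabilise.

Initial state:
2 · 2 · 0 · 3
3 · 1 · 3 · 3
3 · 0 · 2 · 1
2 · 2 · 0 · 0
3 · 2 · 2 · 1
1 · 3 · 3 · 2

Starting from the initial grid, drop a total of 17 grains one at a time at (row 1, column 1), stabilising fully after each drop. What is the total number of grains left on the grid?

gen 0: 2 · 2 · 0 · 3
3 · 1 · 3 · 3
3 · 0 · 2 · 1
2 · 2 · 0 · 0
3 · 2 · 2 · 1
1 · 3 · 3 · 2
gen 1: 2 · 2 · 0 · 3
3 · 2 · 3 · 3
3 · 0 · 2 · 1
2 · 2 · 0 · 0
3 · 2 · 2 · 1
1 · 3 · 3 · 2
gen 2: 2 · 2 · 0 · 3
3 · 3 · 3 · 3
3 · 0 · 2 · 1
2 · 2 · 0 · 0
3 · 2 · 2 · 1
1 · 3 · 3 · 2
gen 3: 3 · 3 · 2 · 0
1 · 2 · 1 · 1
0 · 2 · 3 · 2
3 · 2 · 0 · 0
3 · 2 · 2 · 1
1 · 3 · 3 · 2
gen 4: 3 · 3 · 2 · 0
1 · 3 · 1 · 1
0 · 2 · 3 · 2
3 · 2 · 0 · 0
3 · 2 · 2 · 1
1 · 3 · 3 · 2
gen 5: 0 · 1 · 3 · 0
3 · 1 · 2 · 1
0 · 3 · 3 · 2
3 · 2 · 0 · 0
3 · 2 · 2 · 1
1 · 3 · 3 · 2
gen 6: 0 · 1 · 3 · 0
3 · 2 · 2 · 1
0 · 3 · 3 · 2
3 · 2 · 0 · 0
3 · 2 · 2 · 1
1 · 3 · 3 · 2
gen 7: 0 · 1 · 3 · 0
3 · 3 · 2 · 1
0 · 3 · 3 · 2
3 · 2 · 0 · 0
3 · 2 · 2 · 1
1 · 3 · 3 · 2
gen 8: 1 · 3 · 0 · 1
0 · 3 · 1 · 2
2 · 1 · 1 · 3
3 · 3 · 1 · 0
3 · 2 · 2 · 1
1 · 3 · 3 · 2
gen 9: 2 · 0 · 1 · 1
1 · 1 · 2 · 2
2 · 2 · 1 · 3
3 · 3 · 1 · 0
3 · 2 · 2 · 1
1 · 3 · 3 · 2
gen 10: 2 · 0 · 1 · 1
1 · 2 · 2 · 2
2 · 2 · 1 · 3
3 · 3 · 1 · 0
3 · 2 · 2 · 1
1 · 3 · 3 · 2
gen 11: 2 · 0 · 1 · 1
1 · 3 · 2 · 2
2 · 2 · 1 · 3
3 · 3 · 1 · 0
3 · 2 · 2 · 1
1 · 3 · 3 · 2
gen 12: 2 · 1 · 1 · 1
2 · 0 · 3 · 2
2 · 3 · 1 · 3
3 · 3 · 1 · 0
3 · 2 · 2 · 1
1 · 3 · 3 · 2
gen 13: 2 · 1 · 1 · 1
2 · 1 · 3 · 2
2 · 3 · 1 · 3
3 · 3 · 1 · 0
3 · 2 · 2 · 1
1 · 3 · 3 · 2
gen 14: 2 · 1 · 1 · 1
2 · 2 · 3 · 2
2 · 3 · 1 · 3
3 · 3 · 1 · 0
3 · 2 · 2 · 1
1 · 3 · 3 · 2
gen 15: 2 · 1 · 1 · 1
2 · 3 · 3 · 2
2 · 3 · 1 · 3
3 · 3 · 1 · 0
3 · 2 · 2 · 1
1 · 3 · 3 · 2
gen 16: 3 · 2 · 2 · 1
0 · 3 · 0 · 3
1 · 2 · 3 · 3
2 · 2 · 3 · 0
1 · 2 · 0 · 2
3 · 1 · 1 · 3
gen 17: 3 · 3 · 2 · 1
1 · 0 · 1 · 3
1 · 3 · 3 · 3
2 · 2 · 3 · 0
1 · 2 · 0 · 2
3 · 1 · 1 · 3

44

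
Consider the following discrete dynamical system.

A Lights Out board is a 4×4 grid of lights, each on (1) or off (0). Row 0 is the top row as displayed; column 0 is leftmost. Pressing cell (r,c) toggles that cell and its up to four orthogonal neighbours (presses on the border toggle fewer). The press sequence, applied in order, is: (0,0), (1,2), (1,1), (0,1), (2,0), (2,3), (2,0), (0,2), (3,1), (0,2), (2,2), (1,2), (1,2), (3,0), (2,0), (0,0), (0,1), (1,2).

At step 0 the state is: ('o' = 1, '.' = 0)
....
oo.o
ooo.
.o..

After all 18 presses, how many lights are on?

t=0: ....
oo.o
ooo.
.o..
t=1: oo..
.o.o
ooo.
.o..
t=2: ooo.
..o.
oo..
.o..
t=3: o.o.
oo..
o...
.o..
t=4: .o..
o...
o...
.o..
t=5: .o..
....
.o..
oo..
t=6: .o..
...o
.ooo
oo.o
t=7: .o..
o..o
o.oo
.o.o
t=8: ..oo
o.oo
o.oo
.o.o
t=9: ..oo
o.oo
oooo
o.oo
t=10: .o..
o..o
oooo
o.oo
t=11: .o..
o.oo
o...
o..o
t=12: .oo.
oo..
o.o.
o..o
t=13: .o..
o.oo
o...
o..o
t=14: .o..
o.oo
....
.o.o
t=15: .o..
..oo
oo..
oo.o
t=16: o...
o.oo
oo..
oo.o
t=17: .oo.
oooo
oo..
oo.o
t=18: .o..
o...
ooo.
oo.o

8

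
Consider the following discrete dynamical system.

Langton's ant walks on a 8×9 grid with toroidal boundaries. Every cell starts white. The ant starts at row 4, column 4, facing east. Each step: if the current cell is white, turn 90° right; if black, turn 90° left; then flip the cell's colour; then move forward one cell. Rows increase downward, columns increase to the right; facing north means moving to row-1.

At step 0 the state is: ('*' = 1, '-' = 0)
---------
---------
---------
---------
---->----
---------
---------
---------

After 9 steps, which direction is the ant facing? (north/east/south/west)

[0] ---------
---------
---------
---------
---->----
---------
---------
---------
[1] ---------
---------
---------
---------
----*----
----v----
---------
---------
[2] ---------
---------
---------
---------
----*----
---<*----
---------
---------
[3] ---------
---------
---------
---------
---^*----
---**----
---------
---------
[4] ---------
---------
---------
---------
---*>----
---**----
---------
---------
[5] ---------
---------
---------
----^----
---*-----
---**----
---------
---------
[6] ---------
---------
---------
----*>---
---*-----
---**----
---------
---------
[7] ---------
---------
---------
----**---
---*-v---
---**----
---------
---------
[8] ---------
---------
---------
----**---
---*<*---
---**----
---------
---------
[9] ---------
---------
---------
----^*---
---***---
---**----
---------
---------

north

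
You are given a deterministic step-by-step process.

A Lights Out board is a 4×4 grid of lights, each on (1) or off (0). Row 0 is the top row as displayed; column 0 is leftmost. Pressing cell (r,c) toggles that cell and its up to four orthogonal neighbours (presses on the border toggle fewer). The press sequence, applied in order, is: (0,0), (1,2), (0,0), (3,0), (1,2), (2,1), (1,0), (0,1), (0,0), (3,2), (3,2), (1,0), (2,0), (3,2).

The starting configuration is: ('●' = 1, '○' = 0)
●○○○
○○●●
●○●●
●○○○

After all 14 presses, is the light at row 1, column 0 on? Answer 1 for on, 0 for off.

0

[0] ●○○○
○○●●
●○●●
●○○○
[1] ○●○○
●○●●
●○●●
●○○○
[2] ○●●○
●●○○
●○○●
●○○○
[3] ●○●○
○●○○
●○○●
●○○○
[4] ●○●○
○●○○
○○○●
○●○○
[5] ●○○○
○○●●
○○●●
○●○○
[6] ●○○○
○●●●
●●○●
○○○○
[7] ○○○○
●○●●
○●○●
○○○○
[8] ●●●○
●●●●
○●○●
○○○○
[9] ○○●○
○●●●
○●○●
○○○○
[10] ○○●○
○●●●
○●●●
○●●●
[11] ○○●○
○●●●
○●○●
○○○○
[12] ●○●○
●○●●
●●○●
○○○○
[13] ●○●○
○○●●
○○○●
●○○○
[14] ●○●○
○○●●
○○●●
●●●●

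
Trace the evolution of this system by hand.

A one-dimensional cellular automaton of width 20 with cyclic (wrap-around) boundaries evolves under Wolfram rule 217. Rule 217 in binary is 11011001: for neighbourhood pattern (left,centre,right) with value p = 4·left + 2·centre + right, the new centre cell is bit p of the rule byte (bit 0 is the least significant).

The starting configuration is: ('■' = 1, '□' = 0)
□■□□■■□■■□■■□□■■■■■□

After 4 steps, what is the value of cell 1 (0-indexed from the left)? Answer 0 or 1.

gen 0: □■□□■■□■■□■■□□■■■■■□
gen 1: □□■□■■□■■□■■■□■■■■■■
gen 2: ■□□□■■□■■□■■■□■■■■■■
gen 3: ■■■□■■□■■□■■■□■■■■■■
gen 4: ■■■□■■□■■□■■■□■■■■■■

1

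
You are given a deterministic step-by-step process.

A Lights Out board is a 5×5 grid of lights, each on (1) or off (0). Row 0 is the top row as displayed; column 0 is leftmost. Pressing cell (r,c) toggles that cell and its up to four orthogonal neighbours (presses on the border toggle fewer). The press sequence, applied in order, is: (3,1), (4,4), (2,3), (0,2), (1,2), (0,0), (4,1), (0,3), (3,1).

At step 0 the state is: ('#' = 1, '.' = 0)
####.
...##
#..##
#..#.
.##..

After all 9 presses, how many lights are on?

t=0: ####.
...##
#..##
#..#.
.##..
t=1: ####.
...##
##.##
.###.
..#..
t=2: ####.
...##
##.##
.####
..###
t=3: ####.
....#
###..
.##.#
..###
t=4: #....
..#.#
###..
.##.#
..###
t=5: #.#..
.#.##
##...
.##.#
..###
t=6: .##..
##.##
##...
.##.#
..###
t=7: .##..
##.##
##...
..#.#
##.##
t=8: .#.##
##..#
##...
..#.#
##.##
t=9: .#.##
##..#
#....
##..#
#..##

13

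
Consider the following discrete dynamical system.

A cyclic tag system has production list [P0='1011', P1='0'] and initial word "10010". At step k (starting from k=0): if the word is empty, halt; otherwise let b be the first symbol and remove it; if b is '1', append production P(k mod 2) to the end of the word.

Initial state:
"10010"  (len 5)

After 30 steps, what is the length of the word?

step 0: "10010"  (len 5)
step 1: "00101011"  (len 8)
step 2: "0101011"  (len 7)
step 3: "101011"  (len 6)
step 4: "010110"  (len 6)
step 5: "10110"  (len 5)
step 6: "01100"  (len 5)
step 7: "1100"  (len 4)
step 8: "1000"  (len 4)
step 9: "0001011"  (len 7)
step 10: "001011"  (len 6)
step 11: "01011"  (len 5)
step 12: "1011"  (len 4)
step 13: "0111011"  (len 7)
step 14: "111011"  (len 6)
step 15: "110111011"  (len 9)
step 16: "101110110"  (len 9)
step 17: "011101101011"  (len 12)
step 18: "11101101011"  (len 11)
step 19: "11011010111011"  (len 14)
step 20: "10110101110110"  (len 14)
step 21: "01101011101101011"  (len 17)
step 22: "1101011101101011"  (len 16)
step 23: "1010111011010111011"  (len 19)
step 24: "0101110110101110110"  (len 19)
step 25: "101110110101110110"  (len 18)
step 26: "011101101011101100"  (len 18)
step 27: "11101101011101100"  (len 17)
step 28: "11011010111011000"  (len 17)
step 29: "10110101110110001011"  (len 20)
step 30: "01101011101100010110"  (len 20)

20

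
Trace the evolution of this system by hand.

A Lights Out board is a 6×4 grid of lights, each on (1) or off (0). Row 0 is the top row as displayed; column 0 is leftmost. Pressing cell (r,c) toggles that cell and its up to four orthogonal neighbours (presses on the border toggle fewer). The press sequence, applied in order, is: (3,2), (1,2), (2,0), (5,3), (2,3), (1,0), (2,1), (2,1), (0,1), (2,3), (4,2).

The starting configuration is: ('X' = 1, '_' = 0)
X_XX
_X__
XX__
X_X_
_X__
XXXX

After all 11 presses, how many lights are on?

13

0) X_XX
_X__
XX__
X_X_
_X__
XXXX
1) X_XX
_X__
XXX_
XX_X
_XX_
XXXX
2) X__X
__XX
XX__
XX_X
_XX_
XXXX
3) X__X
X_XX
____
_X_X
_XX_
XXXX
4) X__X
X_XX
____
_X_X
_XXX
XX__
5) X__X
X_X_
__XX
_X__
_XXX
XX__
6) ___X
_XX_
X_XX
_X__
_XXX
XX__
7) ___X
__X_
_X_X
____
_XXX
XX__
8) ___X
_XX_
X_XX
_X__
_XXX
XX__
9) XXXX
__X_
X_XX
_X__
_XXX
XX__
10) XXXX
__XX
X___
_X_X
_XXX
XX__
11) XXXX
__XX
X___
_XXX
____
XXX_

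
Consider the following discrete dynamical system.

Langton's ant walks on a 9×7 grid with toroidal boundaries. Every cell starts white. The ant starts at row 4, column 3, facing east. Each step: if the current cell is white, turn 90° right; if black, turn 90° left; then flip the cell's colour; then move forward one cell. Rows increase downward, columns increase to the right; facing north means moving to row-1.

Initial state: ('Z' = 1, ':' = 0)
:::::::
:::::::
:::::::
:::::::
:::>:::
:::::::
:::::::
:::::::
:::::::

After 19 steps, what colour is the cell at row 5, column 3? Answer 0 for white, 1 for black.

1

0) :::::::
:::::::
:::::::
:::::::
:::>:::
:::::::
:::::::
:::::::
:::::::
1) :::::::
:::::::
:::::::
:::::::
:::Z:::
:::v:::
:::::::
:::::::
:::::::
2) :::::::
:::::::
:::::::
:::::::
:::Z:::
::<Z:::
:::::::
:::::::
:::::::
3) :::::::
:::::::
:::::::
:::::::
::^Z:::
::ZZ:::
:::::::
:::::::
:::::::
4) :::::::
:::::::
:::::::
:::::::
::Z>:::
::ZZ:::
:::::::
:::::::
:::::::
5) :::::::
:::::::
:::::::
:::^:::
::Z::::
::ZZ:::
:::::::
:::::::
:::::::
6) :::::::
:::::::
:::::::
:::Z>::
::Z::::
::ZZ:::
:::::::
:::::::
:::::::
7) :::::::
:::::::
:::::::
:::ZZ::
::Z:v::
::ZZ:::
:::::::
:::::::
:::::::
8) :::::::
:::::::
:::::::
:::ZZ::
::Z<Z::
::ZZ:::
:::::::
:::::::
:::::::
9) :::::::
:::::::
:::::::
:::^Z::
::ZZZ::
::ZZ:::
:::::::
:::::::
:::::::
10) :::::::
:::::::
:::::::
::<:Z::
::ZZZ::
::ZZ:::
:::::::
:::::::
:::::::
11) :::::::
:::::::
::^::::
::Z:Z::
::ZZZ::
::ZZ:::
:::::::
:::::::
:::::::
12) :::::::
:::::::
::Z>:::
::Z:Z::
::ZZZ::
::ZZ:::
:::::::
:::::::
:::::::
13) :::::::
:::::::
::ZZ:::
::ZvZ::
::ZZZ::
::ZZ:::
:::::::
:::::::
:::::::
14) :::::::
:::::::
::ZZ:::
::<ZZ::
::ZZZ::
::ZZ:::
:::::::
:::::::
:::::::
15) :::::::
:::::::
::ZZ:::
:::ZZ::
::vZZ::
::ZZ:::
:::::::
:::::::
:::::::
16) :::::::
:::::::
::ZZ:::
:::ZZ::
:::>Z::
::ZZ:::
:::::::
:::::::
:::::::
17) :::::::
:::::::
::ZZ:::
:::^Z::
::::Z::
::ZZ:::
:::::::
:::::::
:::::::
18) :::::::
:::::::
::ZZ:::
::<:Z::
::::Z::
::ZZ:::
:::::::
:::::::
:::::::
19) :::::::
:::::::
::^Z:::
::Z:Z::
::::Z::
::ZZ:::
:::::::
:::::::
:::::::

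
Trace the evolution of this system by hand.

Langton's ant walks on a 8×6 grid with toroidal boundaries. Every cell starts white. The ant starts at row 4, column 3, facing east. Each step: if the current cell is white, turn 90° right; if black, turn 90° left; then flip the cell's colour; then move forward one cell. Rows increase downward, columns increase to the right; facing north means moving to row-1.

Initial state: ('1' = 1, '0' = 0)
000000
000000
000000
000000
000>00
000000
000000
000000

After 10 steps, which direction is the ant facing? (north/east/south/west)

step 0: 000000
000000
000000
000000
000>00
000000
000000
000000
step 1: 000000
000000
000000
000000
000100
000v00
000000
000000
step 2: 000000
000000
000000
000000
000100
00<100
000000
000000
step 3: 000000
000000
000000
000000
00^100
001100
000000
000000
step 4: 000000
000000
000000
000000
001>00
001100
000000
000000
step 5: 000000
000000
000000
000^00
001000
001100
000000
000000
step 6: 000000
000000
000000
0001>0
001000
001100
000000
000000
step 7: 000000
000000
000000
000110
0010v0
001100
000000
000000
step 8: 000000
000000
000000
000110
001<10
001100
000000
000000
step 9: 000000
000000
000000
000^10
001110
001100
000000
000000
step 10: 000000
000000
000000
00<010
001110
001100
000000
000000

west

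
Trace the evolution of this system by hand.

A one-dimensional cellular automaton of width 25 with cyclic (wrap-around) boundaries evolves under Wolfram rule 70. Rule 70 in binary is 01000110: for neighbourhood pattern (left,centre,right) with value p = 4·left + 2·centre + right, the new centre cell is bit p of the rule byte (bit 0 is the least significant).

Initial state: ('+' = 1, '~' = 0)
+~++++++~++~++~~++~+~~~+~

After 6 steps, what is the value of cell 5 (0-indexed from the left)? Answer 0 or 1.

step 0: +~++++++~++~++~~++~+~~~+~
step 1: +~~~~~~+~~+~~+~+~+~+~~++~
step 2: +~~~~~++~++~++~+~+~+~+~+~
step 3: +~~~~+~+~~+~~+~+~+~+~+~+~
step 4: +~~~++~+~++~++~+~+~+~+~+~
step 5: +~~+~+~+~~+~~+~+~+~+~+~+~
step 6: +~++~+~+~++~++~+~+~+~+~+~

1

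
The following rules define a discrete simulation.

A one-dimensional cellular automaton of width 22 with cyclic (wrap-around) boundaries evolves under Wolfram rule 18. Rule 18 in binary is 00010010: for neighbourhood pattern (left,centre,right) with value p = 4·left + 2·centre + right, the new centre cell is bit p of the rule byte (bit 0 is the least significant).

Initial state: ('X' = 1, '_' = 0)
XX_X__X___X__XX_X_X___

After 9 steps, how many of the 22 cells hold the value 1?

[0] XX_X__X___X__XX_X_X___
[1] ____XX_X_X_XX______X_X
[2] X__X_________X____X___
[3] _XX_X_______X_X__X_X_X
[4] _____X_____X___XX_____
[5] ____X_X___X_X_X__X____
[6] ___X___X_X_____XX_X___
[7] __X_X_X___X___X____X__
[8] _X_____X_X_X_X_X__X_X_
[9] X_X___X_________XX___X

6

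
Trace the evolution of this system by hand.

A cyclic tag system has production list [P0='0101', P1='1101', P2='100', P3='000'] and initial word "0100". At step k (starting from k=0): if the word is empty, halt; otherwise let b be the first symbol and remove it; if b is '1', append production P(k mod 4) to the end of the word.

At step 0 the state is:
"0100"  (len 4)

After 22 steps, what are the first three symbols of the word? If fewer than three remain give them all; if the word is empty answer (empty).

gen 0: "0100"  (len 4)
gen 1: "100"  (len 3)
gen 2: "001101"  (len 6)
gen 3: "01101"  (len 5)
gen 4: "1101"  (len 4)
gen 5: "1010101"  (len 7)
gen 6: "0101011101"  (len 10)
gen 7: "101011101"  (len 9)
gen 8: "01011101000"  (len 11)
gen 9: "1011101000"  (len 10)
gen 10: "0111010001101"  (len 13)
gen 11: "111010001101"  (len 12)
gen 12: "11010001101000"  (len 14)
gen 13: "10100011010000101"  (len 17)
gen 14: "01000110100001011101"  (len 20)
gen 15: "1000110100001011101"  (len 19)
gen 16: "000110100001011101000"  (len 21)
gen 17: "00110100001011101000"  (len 20)
gen 18: "0110100001011101000"  (len 19)
gen 19: "110100001011101000"  (len 18)
gen 20: "10100001011101000000"  (len 20)
gen 21: "01000010111010000000101"  (len 23)
gen 22: "1000010111010000000101"  (len 22)

100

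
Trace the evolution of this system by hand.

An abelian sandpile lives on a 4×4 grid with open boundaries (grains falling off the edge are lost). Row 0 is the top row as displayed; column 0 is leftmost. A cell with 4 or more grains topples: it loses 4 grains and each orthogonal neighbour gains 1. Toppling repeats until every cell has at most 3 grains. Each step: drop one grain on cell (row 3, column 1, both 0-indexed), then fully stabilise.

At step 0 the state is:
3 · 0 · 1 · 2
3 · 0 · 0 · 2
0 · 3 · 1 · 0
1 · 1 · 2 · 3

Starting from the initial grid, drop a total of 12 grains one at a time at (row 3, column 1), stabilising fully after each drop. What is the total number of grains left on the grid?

gen 0: 3 · 0 · 1 · 2
3 · 0 · 0 · 2
0 · 3 · 1 · 0
1 · 1 · 2 · 3
gen 1: 3 · 0 · 1 · 2
3 · 0 · 0 · 2
0 · 3 · 1 · 0
1 · 2 · 2 · 3
gen 2: 3 · 0 · 1 · 2
3 · 0 · 0 · 2
0 · 3 · 1 · 0
1 · 3 · 2 · 3
gen 3: 3 · 0 · 1 · 2
3 · 1 · 0 · 2
1 · 0 · 2 · 0
2 · 1 · 3 · 3
gen 4: 3 · 0 · 1 · 2
3 · 1 · 0 · 2
1 · 0 · 2 · 0
2 · 2 · 3 · 3
gen 5: 3 · 0 · 1 · 2
3 · 1 · 0 · 2
1 · 0 · 2 · 0
2 · 3 · 3 · 3
gen 6: 3 · 0 · 1 · 2
3 · 1 · 0 · 2
1 · 1 · 3 · 1
3 · 1 · 1 · 0
gen 7: 3 · 0 · 1 · 2
3 · 1 · 0 · 2
1 · 1 · 3 · 1
3 · 2 · 1 · 0
gen 8: 3 · 0 · 1 · 2
3 · 1 · 0 · 2
1 · 1 · 3 · 1
3 · 3 · 1 · 0
gen 9: 3 · 0 · 1 · 2
3 · 1 · 0 · 2
2 · 2 · 3 · 1
0 · 1 · 2 · 0
gen 10: 3 · 0 · 1 · 2
3 · 1 · 0 · 2
2 · 2 · 3 · 1
0 · 2 · 2 · 0
gen 11: 3 · 0 · 1 · 2
3 · 1 · 0 · 2
2 · 2 · 3 · 1
0 · 3 · 2 · 0
gen 12: 3 · 0 · 1 · 2
3 · 1 · 0 · 2
2 · 3 · 3 · 1
1 · 0 · 3 · 0

25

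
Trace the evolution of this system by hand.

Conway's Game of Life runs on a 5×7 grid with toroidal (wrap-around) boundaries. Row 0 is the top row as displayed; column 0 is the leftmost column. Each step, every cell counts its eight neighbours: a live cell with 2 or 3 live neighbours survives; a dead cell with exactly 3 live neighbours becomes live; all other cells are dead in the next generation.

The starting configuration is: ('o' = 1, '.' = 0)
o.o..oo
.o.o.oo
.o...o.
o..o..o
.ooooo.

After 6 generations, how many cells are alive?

[0] o.o..oo
.o.o.oo
.o...o.
o..o..o
.ooooo.
[1] .......
.o.....
.o...o.
o..o..o
.......
[2] .......
.......
.oo...o
o.....o
.......
[3] .......
.......
.o....o
oo....o
.......
[4] .......
.......
.o....o
.o....o
o......
[5] .......
.......
.......
.o....o
o......
[6] .......
.......
.......
o......
o......

2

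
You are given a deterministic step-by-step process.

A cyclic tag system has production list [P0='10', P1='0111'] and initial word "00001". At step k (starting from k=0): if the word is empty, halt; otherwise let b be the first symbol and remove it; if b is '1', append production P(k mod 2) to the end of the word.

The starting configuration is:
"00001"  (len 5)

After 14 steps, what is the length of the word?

9

k=0  "00001"  (len 5)
k=1  "0001"  (len 4)
k=2  "001"  (len 3)
k=3  "01"  (len 2)
k=4  "1"  (len 1)
k=5  "10"  (len 2)
k=6  "00111"  (len 5)
k=7  "0111"  (len 4)
k=8  "111"  (len 3)
k=9  "1110"  (len 4)
k=10  "1100111"  (len 7)
k=11  "10011110"  (len 8)
k=12  "00111100111"  (len 11)
k=13  "0111100111"  (len 10)
k=14  "111100111"  (len 9)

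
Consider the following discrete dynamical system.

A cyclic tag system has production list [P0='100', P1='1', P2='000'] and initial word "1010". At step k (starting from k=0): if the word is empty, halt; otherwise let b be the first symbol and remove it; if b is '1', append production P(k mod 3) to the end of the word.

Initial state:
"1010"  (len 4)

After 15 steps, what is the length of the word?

t=0: "1010"  (len 4)
t=1: "010100"  (len 6)
t=2: "10100"  (len 5)
t=3: "0100000"  (len 7)
t=4: "100000"  (len 6)
t=5: "000001"  (len 6)
t=6: "00001"  (len 5)
t=7: "0001"  (len 4)
t=8: "001"  (len 3)
t=9: "01"  (len 2)
t=10: "1"  (len 1)
t=11: "1"  (len 1)
t=12: "000"  (len 3)
t=13: "00"  (len 2)
t=14: "0"  (len 1)
t=15: (halted — word empty)

0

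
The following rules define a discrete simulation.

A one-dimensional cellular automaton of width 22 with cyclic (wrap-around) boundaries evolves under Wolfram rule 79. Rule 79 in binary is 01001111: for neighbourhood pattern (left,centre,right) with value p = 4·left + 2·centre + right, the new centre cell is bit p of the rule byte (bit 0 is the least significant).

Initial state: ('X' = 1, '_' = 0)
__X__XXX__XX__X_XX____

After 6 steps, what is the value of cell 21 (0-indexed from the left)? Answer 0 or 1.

1

step 0: __X__XXX__XX__X_XX____
step 1: XXX_XX_X_XXX_XX_XX_XXX
step 2: __X_XX_X_X_X_XX_XX_X__
step 3: XXX_XX_X_X_X_XX_XX_X_X
step 4: __X_XX_X_X_X_XX_XX_X_X
step 5: _XX_XX_X_X_X_XX_XX_X_X
step 6: _XX_XX_X_X_X_XX_XX_X_X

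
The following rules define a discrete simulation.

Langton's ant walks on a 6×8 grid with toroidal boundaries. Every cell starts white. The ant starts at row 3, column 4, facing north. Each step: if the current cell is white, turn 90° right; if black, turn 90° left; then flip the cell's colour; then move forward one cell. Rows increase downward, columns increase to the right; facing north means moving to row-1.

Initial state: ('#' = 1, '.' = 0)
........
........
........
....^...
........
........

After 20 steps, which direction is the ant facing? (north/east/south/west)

south

t=0: ........
........
........
....^...
........
........
t=1: ........
........
........
....#>..
........
........
t=2: ........
........
........
....##..
.....v..
........
t=3: ........
........
........
....##..
....<#..
........
t=4: ........
........
........
....^#..
....##..
........
t=5: ........
........
........
...<.#..
....##..
........
t=6: ........
........
...^....
...#.#..
....##..
........
t=7: ........
........
...#>...
...#.#..
....##..
........
t=8: ........
........
...##...
...#v#..
....##..
........
t=9: ........
........
...##...
...<##..
....##..
........
t=10: ........
........
...##...
....##..
...v##..
........
t=11: ........
........
...##...
....##..
..<###..
........
t=12: ........
........
...##...
..^.##..
..####..
........
t=13: ........
........
...##...
..#>##..
..####..
........
t=14: ........
........
...##...
..####..
..#v##..
........
t=15: ........
........
...##...
..####..
..#.>#..
........
t=16: ........
........
...##...
..##^#..
..#..#..
........
t=17: ........
........
...##...
..#<.#..
..#..#..
........
t=18: ........
........
...##...
..#..#..
..#v.#..
........
t=19: ........
........
...##...
..#..#..
..<#.#..
........
t=20: ........
........
...##...
..#..#..
...#.#..
..v.....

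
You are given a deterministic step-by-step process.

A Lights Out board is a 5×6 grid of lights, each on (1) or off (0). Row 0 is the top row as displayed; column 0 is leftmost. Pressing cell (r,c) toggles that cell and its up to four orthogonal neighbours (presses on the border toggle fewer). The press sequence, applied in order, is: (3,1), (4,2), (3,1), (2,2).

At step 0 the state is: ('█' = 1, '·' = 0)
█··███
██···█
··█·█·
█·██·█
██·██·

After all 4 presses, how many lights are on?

k=0  █··███
██···█
··█·█·
█·██·█
██·██·
k=1  █··███
██···█
·██·█·
·█·█·█
█··██·
k=2  █··███
██···█
·██·█·
·███·█
███·█·
k=3  █··███
██···█
··█·█·
█··█·█
█·█·█·
k=4  █··███
███··█
·█·██·
█·██·█
█·█·█·

18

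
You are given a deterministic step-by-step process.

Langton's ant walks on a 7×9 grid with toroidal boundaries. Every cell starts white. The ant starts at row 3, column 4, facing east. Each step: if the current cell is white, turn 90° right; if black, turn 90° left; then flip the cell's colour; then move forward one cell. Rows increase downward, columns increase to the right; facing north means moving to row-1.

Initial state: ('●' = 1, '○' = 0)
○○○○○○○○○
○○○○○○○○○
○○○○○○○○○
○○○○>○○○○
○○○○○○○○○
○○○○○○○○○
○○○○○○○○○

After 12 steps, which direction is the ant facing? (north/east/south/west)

east

t=0: ○○○○○○○○○
○○○○○○○○○
○○○○○○○○○
○○○○>○○○○
○○○○○○○○○
○○○○○○○○○
○○○○○○○○○
t=1: ○○○○○○○○○
○○○○○○○○○
○○○○○○○○○
○○○○●○○○○
○○○○v○○○○
○○○○○○○○○
○○○○○○○○○
t=2: ○○○○○○○○○
○○○○○○○○○
○○○○○○○○○
○○○○●○○○○
○○○<●○○○○
○○○○○○○○○
○○○○○○○○○
t=3: ○○○○○○○○○
○○○○○○○○○
○○○○○○○○○
○○○^●○○○○
○○○●●○○○○
○○○○○○○○○
○○○○○○○○○
t=4: ○○○○○○○○○
○○○○○○○○○
○○○○○○○○○
○○○●>○○○○
○○○●●○○○○
○○○○○○○○○
○○○○○○○○○
t=5: ○○○○○○○○○
○○○○○○○○○
○○○○^○○○○
○○○●○○○○○
○○○●●○○○○
○○○○○○○○○
○○○○○○○○○
t=6: ○○○○○○○○○
○○○○○○○○○
○○○○●>○○○
○○○●○○○○○
○○○●●○○○○
○○○○○○○○○
○○○○○○○○○
t=7: ○○○○○○○○○
○○○○○○○○○
○○○○●●○○○
○○○●○v○○○
○○○●●○○○○
○○○○○○○○○
○○○○○○○○○
t=8: ○○○○○○○○○
○○○○○○○○○
○○○○●●○○○
○○○●<●○○○
○○○●●○○○○
○○○○○○○○○
○○○○○○○○○
t=9: ○○○○○○○○○
○○○○○○○○○
○○○○^●○○○
○○○●●●○○○
○○○●●○○○○
○○○○○○○○○
○○○○○○○○○
t=10: ○○○○○○○○○
○○○○○○○○○
○○○<○●○○○
○○○●●●○○○
○○○●●○○○○
○○○○○○○○○
○○○○○○○○○
t=11: ○○○○○○○○○
○○○^○○○○○
○○○●○●○○○
○○○●●●○○○
○○○●●○○○○
○○○○○○○○○
○○○○○○○○○
t=12: ○○○○○○○○○
○○○●>○○○○
○○○●○●○○○
○○○●●●○○○
○○○●●○○○○
○○○○○○○○○
○○○○○○○○○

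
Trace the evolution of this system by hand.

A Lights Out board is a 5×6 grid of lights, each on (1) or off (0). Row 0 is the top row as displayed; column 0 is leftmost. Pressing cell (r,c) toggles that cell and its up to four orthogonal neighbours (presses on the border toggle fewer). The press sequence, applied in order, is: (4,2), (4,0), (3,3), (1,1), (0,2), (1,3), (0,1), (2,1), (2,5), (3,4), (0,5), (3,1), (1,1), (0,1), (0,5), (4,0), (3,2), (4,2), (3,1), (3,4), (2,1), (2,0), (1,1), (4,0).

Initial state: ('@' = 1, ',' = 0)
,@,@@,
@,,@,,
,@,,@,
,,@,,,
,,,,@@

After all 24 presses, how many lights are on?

k=0  ,@,@@,
@,,@,,
,@,,@,
,,@,,,
,,,,@@
k=1  ,@,@@,
@,,@,,
,@,,@,
,,,,,,
,@@@@@
k=2  ,@,@@,
@,,@,,
,@,,@,
@,,,,,
@,@@@@
k=3  ,@,@@,
@,,@,,
,@,@@,
@,@@@,
@,@,@@
k=4  ,,,@@,
,@@@,,
,,,@@,
@,@@@,
@,@,@@
k=5  ,@@,@,
,@,@,,
,,,@@,
@,@@@,
@,@,@@
k=6  ,@@@@,
,@@,@,
,,,,@,
@,@@@,
@,@,@@
k=7  @,,@@,
,,@,@,
,,,,@,
@,@@@,
@,@,@@
k=8  @,,@@,
,@@,@,
@@@,@,
@@@@@,
@,@,@@
k=9  @,,@@,
,@@,@@
@@@,,@
@@@@@@
@,@,@@
k=10  @,,@@,
,@@,@@
@@@,@@
@@@,,,
@,@,,@
k=11  @,,@,@
,@@,@,
@@@,@@
@@@,,,
@,@,,@
k=12  @,,@,@
,@@,@,
@,@,@@
,,,,,,
@@@,,@
k=13  @@,@,@
@,,,@,
@@@,@@
,,,,,,
@@@,,@
k=14  ,,@@,@
@@,,@,
@@@,@@
,,,,,,
@@@,,@
k=15  ,,@@@,
@@,,@@
@@@,@@
,,,,,,
@@@,,@
k=16  ,,@@@,
@@,,@@
@@@,@@
@,,,,,
,,@,,@
k=17  ,,@@@,
@@,,@@
@@,,@@
@@@@,,
,,,,,@
k=18  ,,@@@,
@@,,@@
@@,,@@
@@,@,,
,@@@,@
k=19  ,,@@@,
@@,,@@
@,,,@@
,,@@,,
,,@@,@
k=20  ,,@@@,
@@,,@@
@,,,,@
,,@,@@
,,@@@@
k=21  ,,@@@,
@,,,@@
,@@,,@
,@@,@@
,,@@@@
k=22  ,,@@@,
,,,,@@
@,@,,@
@@@,@@
,,@@@@
k=23  ,@@@@,
@@@,@@
@@@,,@
@@@,@@
,,@@@@
k=24  ,@@@@,
@@@,@@
@@@,,@
,@@,@@
@@@@@@

23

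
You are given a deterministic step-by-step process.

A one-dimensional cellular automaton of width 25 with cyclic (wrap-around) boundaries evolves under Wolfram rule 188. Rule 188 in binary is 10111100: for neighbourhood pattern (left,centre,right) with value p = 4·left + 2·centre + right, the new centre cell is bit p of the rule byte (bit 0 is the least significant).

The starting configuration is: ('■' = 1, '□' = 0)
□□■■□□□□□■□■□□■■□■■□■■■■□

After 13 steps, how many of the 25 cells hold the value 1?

20

t=0: □□■■□□□□□■□■□□■■□■■□■■■■□
t=1: □□■□■□□□□■■■■□■□■■□■■■■□■
t=2: ■□■■■■□□□■■■□■■■■□■■■■□■■
t=3: □■■■■□■□□■■□■■■■□■■■■□■■■
t=4: ■■■■□■■■□■□■■■■□■■■■□■■■□
t=5: ■■■□■■■□■■■■■■□■■■■□■■■□■
t=6: ■■□■■■□■■■■■■□■■■■□■■■□■■
t=7: ■□■■■□■■■■■■□■■■■□■■■□■■■
t=8: □■■■□■■■■■■□■■■■□■■■□■■■■
t=9: ■■■□■■■■■■□■■■■□■■■□■■■■□
t=10: ■■□■■■■■■□■■■■□■■■□■■■■□■
t=11: ■□■■■■■■□■■■■□■■■□■■■■□■■
t=12: □■■■■■■□■■■■□■■■□■■■■□■■■
t=13: ■■■■■■□■■■■□■■■□■■■■□■■■□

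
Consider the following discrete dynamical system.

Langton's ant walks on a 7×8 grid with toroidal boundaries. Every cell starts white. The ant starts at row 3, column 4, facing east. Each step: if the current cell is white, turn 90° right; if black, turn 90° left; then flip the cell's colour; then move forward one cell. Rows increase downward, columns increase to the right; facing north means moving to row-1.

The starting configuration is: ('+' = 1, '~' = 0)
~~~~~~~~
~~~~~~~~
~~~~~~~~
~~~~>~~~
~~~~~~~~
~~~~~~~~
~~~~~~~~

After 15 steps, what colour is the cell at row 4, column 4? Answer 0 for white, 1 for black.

1

gen 0: ~~~~~~~~
~~~~~~~~
~~~~~~~~
~~~~>~~~
~~~~~~~~
~~~~~~~~
~~~~~~~~
gen 1: ~~~~~~~~
~~~~~~~~
~~~~~~~~
~~~~+~~~
~~~~v~~~
~~~~~~~~
~~~~~~~~
gen 2: ~~~~~~~~
~~~~~~~~
~~~~~~~~
~~~~+~~~
~~~<+~~~
~~~~~~~~
~~~~~~~~
gen 3: ~~~~~~~~
~~~~~~~~
~~~~~~~~
~~~^+~~~
~~~++~~~
~~~~~~~~
~~~~~~~~
gen 4: ~~~~~~~~
~~~~~~~~
~~~~~~~~
~~~+>~~~
~~~++~~~
~~~~~~~~
~~~~~~~~
gen 5: ~~~~~~~~
~~~~~~~~
~~~~^~~~
~~~+~~~~
~~~++~~~
~~~~~~~~
~~~~~~~~
gen 6: ~~~~~~~~
~~~~~~~~
~~~~+>~~
~~~+~~~~
~~~++~~~
~~~~~~~~
~~~~~~~~
gen 7: ~~~~~~~~
~~~~~~~~
~~~~++~~
~~~+~v~~
~~~++~~~
~~~~~~~~
~~~~~~~~
gen 8: ~~~~~~~~
~~~~~~~~
~~~~++~~
~~~+<+~~
~~~++~~~
~~~~~~~~
~~~~~~~~
gen 9: ~~~~~~~~
~~~~~~~~
~~~~^+~~
~~~+++~~
~~~++~~~
~~~~~~~~
~~~~~~~~
gen 10: ~~~~~~~~
~~~~~~~~
~~~<~+~~
~~~+++~~
~~~++~~~
~~~~~~~~
~~~~~~~~
gen 11: ~~~~~~~~
~~~^~~~~
~~~+~+~~
~~~+++~~
~~~++~~~
~~~~~~~~
~~~~~~~~
gen 12: ~~~~~~~~
~~~+>~~~
~~~+~+~~
~~~+++~~
~~~++~~~
~~~~~~~~
~~~~~~~~
gen 13: ~~~~~~~~
~~~++~~~
~~~+v+~~
~~~+++~~
~~~++~~~
~~~~~~~~
~~~~~~~~
gen 14: ~~~~~~~~
~~~++~~~
~~~<++~~
~~~+++~~
~~~++~~~
~~~~~~~~
~~~~~~~~
gen 15: ~~~~~~~~
~~~++~~~
~~~~++~~
~~~v++~~
~~~++~~~
~~~~~~~~
~~~~~~~~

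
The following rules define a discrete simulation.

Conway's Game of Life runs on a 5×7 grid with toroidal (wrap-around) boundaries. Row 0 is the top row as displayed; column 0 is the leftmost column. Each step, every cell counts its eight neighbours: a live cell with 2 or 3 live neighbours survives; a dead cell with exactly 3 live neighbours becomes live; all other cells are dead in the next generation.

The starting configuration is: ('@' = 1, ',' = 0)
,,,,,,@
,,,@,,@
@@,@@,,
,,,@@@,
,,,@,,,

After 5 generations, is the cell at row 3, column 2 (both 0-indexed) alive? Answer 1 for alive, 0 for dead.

t=0: ,,,,,,@
,,,@,,@
@@,@@,,
,,,@@@,
,,,@,,,
t=1: ,,,,,,,
,,@@@@@
@,,,,,@
,,,,,@,
,,,@,@,
t=2: ,,@,,,@
@,,@@@@
@,,@,,,
,,,,@@,
,,,,@,,
t=3: @,,,,,@
@@@@@@,
@,,@,,,
,,,@@@,
,,,@@,,
t=4: @,,,,,@
,,@@@@,
@,,,,,,
,,@,,@,
,,,@,,@
t=5: @,@,,,@
@@,@@@,
,@@,,@@
,,,,,,@
@,,,,@@

0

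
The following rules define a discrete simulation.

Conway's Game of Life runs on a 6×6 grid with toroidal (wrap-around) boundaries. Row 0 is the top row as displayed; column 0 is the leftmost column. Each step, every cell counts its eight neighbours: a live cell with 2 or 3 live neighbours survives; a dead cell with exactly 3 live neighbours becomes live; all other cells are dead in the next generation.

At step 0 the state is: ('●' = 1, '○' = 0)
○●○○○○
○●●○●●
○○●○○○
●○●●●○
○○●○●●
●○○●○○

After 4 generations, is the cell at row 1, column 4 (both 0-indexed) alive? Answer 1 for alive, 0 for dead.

0

k=0  ○●○○○○
○●●○●●
○○●○○○
●○●●●○
○○●○●●
●○○●○○
k=1  ○●○●●●
●●●●○○
●○○○○○
○○●○●○
●○●○○○
●●●●●●
k=2  ○○○○○○
○○○●○○
●○○○○●
○○○●○●
●○○○○○
○○○○○○
k=3  ○○○○○○
○○○○○○
●○○○○●
○○○○●●
○○○○○○
○○○○○○
k=4  ○○○○○○
○○○○○○
●○○○●●
●○○○●●
○○○○○○
○○○○○○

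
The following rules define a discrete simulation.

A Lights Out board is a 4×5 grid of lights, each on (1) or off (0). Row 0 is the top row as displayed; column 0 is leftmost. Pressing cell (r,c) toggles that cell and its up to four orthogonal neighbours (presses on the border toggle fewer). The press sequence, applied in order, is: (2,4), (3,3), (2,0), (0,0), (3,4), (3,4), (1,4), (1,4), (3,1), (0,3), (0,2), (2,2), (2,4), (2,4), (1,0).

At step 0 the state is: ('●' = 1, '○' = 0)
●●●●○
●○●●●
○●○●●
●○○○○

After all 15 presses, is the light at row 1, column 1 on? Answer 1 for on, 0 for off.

step 0: ●●●●○
●○●●●
○●○●●
●○○○○
step 1: ●●●●○
●○●●○
○●○○○
●○○○●
step 2: ●●●●○
●○●●○
○●○●○
●○●●○
step 3: ●●●●○
○○●●○
●○○●○
○○●●○
step 4: ○○●●○
●○●●○
●○○●○
○○●●○
step 5: ○○●●○
●○●●○
●○○●●
○○●○●
step 6: ○○●●○
●○●●○
●○○●○
○○●●○
step 7: ○○●●●
●○●○●
●○○●●
○○●●○
step 8: ○○●●○
●○●●○
●○○●○
○○●●○
step 9: ○○●●○
●○●●○
●●○●○
●●○●○
step 10: ○○○○●
●○●○○
●●○●○
●●○●○
step 11: ○●●●●
●○○○○
●●○●○
●●○●○
step 12: ○●●●●
●○●○○
●○●○○
●●●●○
step 13: ○●●●●
●○●○●
●○●●●
●●●●●
step 14: ○●●●●
●○●○○
●○●○○
●●●●○
step 15: ●●●●●
○●●○○
○○●○○
●●●●○

1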